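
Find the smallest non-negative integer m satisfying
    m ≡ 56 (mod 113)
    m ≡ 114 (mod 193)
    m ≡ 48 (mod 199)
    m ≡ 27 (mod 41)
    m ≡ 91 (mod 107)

15234138787

From m ≡ 56 (mod 113) write m = 56 + 113t. Substituting into m ≡ 114 (mod 193) gives 113t ≡ 58 (mod 193), and since 113⁻¹ ≡ 41 (mod 193), t ≡ 62. Hence m ≡ 56 + 113·62 = 7062 (mod 21809).
From m ≡ 7062 (mod 21809) write m = 7062 + 21809t. Substituting into m ≡ 48 (mod 199) gives 21809t ≡ 150 (mod 199), and since 118⁻¹ ≡ 113 (mod 199), t ≡ 35. Hence m ≡ 7062 + 21809·35 = 770377 (mod 4339991).
From m ≡ 770377 (mod 4339991) write m = 770377 + 4339991t. Substituting into m ≡ 27 (mod 41) gives 4339991t ≡ 40 (mod 41), and since 18⁻¹ ≡ 16 (mod 41), t ≡ 25. Hence m ≡ 770377 + 4339991·25 = 109270152 (mod 177939631).
From m ≡ 109270152 (mod 177939631) write m = 109270152 + 177939631t. Substituting into m ≡ 91 (mod 107) gives 177939631t ≡ 51 (mod 107), and since 22⁻¹ ≡ 73 (mod 107), t ≡ 85. Hence m ≡ 109270152 + 177939631·85 = 15234138787 (mod 19039540517).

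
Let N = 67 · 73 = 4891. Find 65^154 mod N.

Mod 67: 65 ≡ 65; by Fermat, exponent reduces to 154 mod 66 = 22; 65^22 ≡ 37 (mod 67).
Mod 73: 65 ≡ 65; by Fermat, exponent reduces to 154 mod 72 = 10; 65^10 ≡ 8 (mod 73).
Combine by CRT: x ≡ 37 (mod 67), x ≡ 8 (mod 73) ⇒ x ≡ 1176 (mod 4891).

1176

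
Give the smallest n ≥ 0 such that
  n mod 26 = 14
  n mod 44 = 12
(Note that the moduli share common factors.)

Combine the congruences pairwise.
gcd(26, 44) = 2 and 2 | (12 − 14), so the pair is consistent; merging gives n ≡ 144 (mod 572), where 572 = lcm(26, 44).
The solution is unique modulo lcm(26, 44) = 572.

144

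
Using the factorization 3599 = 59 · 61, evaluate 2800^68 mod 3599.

Mod 59: 2800 ≡ 27; by Fermat, exponent reduces to 68 mod 58 = 10; 27^10 ≡ 3 (mod 59).
Mod 61: 2800 ≡ 55; by Fermat, exponent reduces to 68 mod 60 = 8; 55^8 ≡ 42 (mod 61).
Combine by CRT: x ≡ 3 (mod 59), x ≡ 42 (mod 61) ⇒ x ≡ 652 (mod 3599).

652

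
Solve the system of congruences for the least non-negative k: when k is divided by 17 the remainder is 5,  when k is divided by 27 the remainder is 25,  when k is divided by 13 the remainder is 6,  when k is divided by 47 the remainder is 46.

89017

From k ≡ 5 (mod 17) write k = 5 + 17t. Substituting into k ≡ 25 (mod 27) gives 17t ≡ 20 (mod 27), and since 17⁻¹ ≡ 8 (mod 27), t ≡ 25. Hence k ≡ 5 + 17·25 = 430 (mod 459).
From k ≡ 430 (mod 459) write k = 430 + 459t. Substituting into k ≡ 6 (mod 13) gives 459t ≡ 5 (mod 13), and since 4⁻¹ ≡ 10 (mod 13), t ≡ 11. Hence k ≡ 430 + 459·11 = 5479 (mod 5967).
From k ≡ 5479 (mod 5967) write k = 5479 + 5967t. Substituting into k ≡ 46 (mod 47) gives 5967t ≡ 19 (mod 47), and since 45⁻¹ ≡ 23 (mod 47), t ≡ 14. Hence k ≡ 5479 + 5967·14 = 89017 (mod 280449).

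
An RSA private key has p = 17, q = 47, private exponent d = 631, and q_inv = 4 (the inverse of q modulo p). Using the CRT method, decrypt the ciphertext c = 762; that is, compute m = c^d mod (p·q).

d_p = d mod (p−1) = 631 mod 16 = 7; d_q = d mod (q−1) = 33.
m₁ = c^(d_p) mod p: c ≡ 14 (mod 17), and 14^7 mod 17 = 6.
m₂ = c^(d_q) mod q: c ≡ 10 (mod 47), and 10^33 mod 47 = 26.
h = q_inv·(m₁ − m₂) mod p = 4·(6 − 26) mod 17 = 5.
m = m₂ + h·q = 26 + 5·47 = 261.

261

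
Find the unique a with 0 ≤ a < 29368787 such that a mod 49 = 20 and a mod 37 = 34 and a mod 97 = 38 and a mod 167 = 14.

19674451

The moduli are pairwise coprime; N = 49·37·97·167 = 29368787.
N/49 = 599363; 599363 ≡ 44 (mod 49); 44·39 ≡ 1, so inverse 39.
N/37 = 793751; 793751 ≡ 27 (mod 37); 27·11 ≡ 1, so inverse 11.
N/97 = 302771; 302771 ≡ 34 (mod 97); 34·20 ≡ 1, so inverse 20.
N/167 = 175861; 175861 ≡ 10 (mod 167); 10·117 ≡ 1, so inverse 117.
a ≡ 20·599363·39 + 34·793751·11 + 38·302771·20 + 14·175861·117 = 1282532292.
1282532292 mod 29368787 = 19674451.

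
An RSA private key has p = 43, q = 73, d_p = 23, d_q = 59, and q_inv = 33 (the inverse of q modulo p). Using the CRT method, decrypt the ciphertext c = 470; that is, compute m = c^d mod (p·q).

2245

m₁ = c^(d_p) mod p: c ≡ 40 (mod 43), and 40^23 mod 43 = 9.
m₂ = c^(d_q) mod q: c ≡ 32 (mod 73), and 32^59 mod 73 = 55.
h = q_inv·(m₁ − m₂) mod p = 33·(9 − 55) mod 43 = 30.
m = m₂ + h·q = 55 + 30·73 = 2245.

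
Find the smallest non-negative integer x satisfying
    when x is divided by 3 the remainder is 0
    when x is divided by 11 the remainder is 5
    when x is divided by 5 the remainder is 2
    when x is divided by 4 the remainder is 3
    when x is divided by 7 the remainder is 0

2667

The moduli are pairwise coprime; N = 3·11·5·4·7 = 4620.
N/3 = 1540; 1540 ≡ 1 (mod 3), inverse 1.
N/11 = 420; 420 ≡ 2 (mod 11); 2·6 ≡ 1, so inverse 6.
N/5 = 924; 924 ≡ 4 (mod 5); 4·4 ≡ 1, so inverse 4.
N/4 = 1155; 1155 ≡ 3 (mod 4); 3·3 ≡ 1, so inverse 3.
N/7 = 660; 660 ≡ 2 (mod 7); 2·4 ≡ 1, so inverse 4.
x ≡ 0·1540·1 + 5·420·6 + 2·924·4 + 3·1155·3 + 0·660·4 = 30387.
30387 mod 4620 = 2667.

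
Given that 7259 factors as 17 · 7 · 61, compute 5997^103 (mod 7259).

6515

Mod 17: 5997 ≡ 13; by Fermat, exponent reduces to 103 mod 16 = 7; 13^7 ≡ 4 (mod 17).
Mod 7: 5997 ≡ 5; by Fermat, exponent reduces to 103 mod 6 = 1; 5^1 ≡ 5 (mod 7).
Mod 61: 5997 ≡ 19; by Fermat, exponent reduces to 103 mod 60 = 43; 19^43 ≡ 49 (mod 61).
Combine by CRT: x ≡ 4 (mod 17), x ≡ 5 (mod 7), x ≡ 49 (mod 61) ⇒ x ≡ 6515 (mod 7259).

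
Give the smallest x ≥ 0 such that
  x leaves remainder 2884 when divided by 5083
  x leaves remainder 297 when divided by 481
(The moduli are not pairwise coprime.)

Combine the congruences pairwise.
gcd(5083, 481) = 13 and 13 | (297 − 2884), so the pair is consistent; merging gives x ≡ 124876 (mod 188071), where 188071 = lcm(5083, 481).
The solution is unique modulo lcm(5083, 481) = 188071.

124876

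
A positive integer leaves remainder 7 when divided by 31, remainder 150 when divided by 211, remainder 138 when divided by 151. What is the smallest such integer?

261368

From N ≡ 7 (mod 31) write N = 7 + 31t. Substituting into N ≡ 150 (mod 211) gives 31t ≡ 143 (mod 211), and since 31⁻¹ ≡ 177 (mod 211), t ≡ 202. Hence N ≡ 7 + 31·202 = 6269 (mod 6541).
From N ≡ 6269 (mod 6541) write N = 6269 + 6541t. Substituting into N ≡ 138 (mod 151) gives 6541t ≡ 60 (mod 151), and since 48⁻¹ ≡ 129 (mod 151), t ≡ 39. Hence N ≡ 6269 + 6541·39 = 261368 (mod 987691).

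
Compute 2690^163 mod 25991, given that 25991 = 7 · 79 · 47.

Mod 7: 2690 ≡ 2; by Fermat, exponent reduces to 163 mod 6 = 1; 2^1 ≡ 2 (mod 7).
Mod 79: 2690 ≡ 4; by Fermat, exponent reduces to 163 mod 78 = 7; 4^7 ≡ 31 (mod 79).
Mod 47: 2690 ≡ 11; by Fermat, exponent reduces to 163 mod 46 = 25; 11^25 ≡ 20 (mod 47).
Combine by CRT: x ≡ 2 (mod 7), x ≡ 31 (mod 79), x ≡ 20 (mod 47) ⇒ x ≡ 8010 (mod 25991).

8010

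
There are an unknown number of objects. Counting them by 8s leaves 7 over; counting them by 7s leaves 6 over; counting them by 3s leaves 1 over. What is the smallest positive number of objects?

Combine the congruences pairwise.
From N ≡ 7 (mod 8) write N = 7 + 8t. Substituting into N ≡ 6 (mod 7) gives 8t ≡ 6 (mod 7), and since 1⁻¹ ≡ 1 (mod 7), t ≡ 6. Hence N ≡ 7 + 8·6 = 55 (mod 56).
From N ≡ 55 (mod 56) write N = 55 + 56t. Substituting into N ≡ 1 (mod 3) gives 56t ≡ 0 (mod 3), and since 2⁻¹ ≡ 2 (mod 3), t ≡ 0. Hence N ≡ 55 + 56·0 = 55 (mod 168).

55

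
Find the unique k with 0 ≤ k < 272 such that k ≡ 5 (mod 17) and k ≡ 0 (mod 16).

192

From k ≡ 5 (mod 17) write k = 5 + 17t. Substituting into k ≡ 0 (mod 16) gives 17t ≡ 11 (mod 16), and since 1⁻¹ ≡ 1 (mod 16), t ≡ 11. Hence k ≡ 5 + 17·11 = 192 (mod 272).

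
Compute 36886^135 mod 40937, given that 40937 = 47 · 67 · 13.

9069

Mod 47: 36886 ≡ 38; by Fermat, exponent reduces to 135 mod 46 = 43; 38^43 ≡ 45 (mod 47).
Mod 67: 36886 ≡ 36; by Fermat, exponent reduces to 135 mod 66 = 3; 36^3 ≡ 24 (mod 67).
Mod 13: 36886 ≡ 5; by Fermat, exponent reduces to 135 mod 12 = 3; 5^3 ≡ 8 (mod 13).
Combine by CRT: x ≡ 45 (mod 47), x ≡ 24 (mod 67), x ≡ 8 (mod 13) ⇒ x ≡ 9069 (mod 40937).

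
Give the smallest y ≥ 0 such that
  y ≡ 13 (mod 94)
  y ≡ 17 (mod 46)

201

Combine the congruences pairwise.
gcd(94, 46) = 2 and 2 | (17 − 13), so the pair is consistent; merging gives y ≡ 201 (mod 2162), where 2162 = lcm(94, 46).
The solution is unique modulo lcm(94, 46) = 2162.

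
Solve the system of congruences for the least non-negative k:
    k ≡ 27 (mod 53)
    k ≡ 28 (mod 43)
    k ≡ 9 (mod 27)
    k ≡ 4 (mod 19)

The moduli are pairwise coprime; N = 53·43·27·19 = 1169127.
N/53 = 22059; 22059 ≡ 11 (mod 53); 11·29 ≡ 1, so inverse 29.
N/43 = 27189; 27189 ≡ 13 (mod 43); 13·10 ≡ 1, so inverse 10.
N/27 = 43301; 43301 ≡ 20 (mod 27); 20·23 ≡ 1, so inverse 23.
N/19 = 61533; 61533 ≡ 11 (mod 19); 11·7 ≡ 1, so inverse 7.
k ≡ 27·22059·29 + 28·27189·10 + 9·43301·23 + 4·61533·7 = 35571348.
35571348 mod 1169127 = 497538.

497538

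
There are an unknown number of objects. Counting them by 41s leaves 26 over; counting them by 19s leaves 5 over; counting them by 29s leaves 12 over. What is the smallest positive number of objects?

19993

From N ≡ 26 (mod 41) write N = 26 + 41t. Substituting into N ≡ 5 (mod 19) gives 41t ≡ 17 (mod 19), and since 3⁻¹ ≡ 13 (mod 19), t ≡ 12. Hence N ≡ 26 + 41·12 = 518 (mod 779).
From N ≡ 518 (mod 779) write N = 518 + 779t. Substituting into N ≡ 12 (mod 29) gives 779t ≡ 16 (mod 29), and since 25⁻¹ ≡ 7 (mod 29), t ≡ 25. Hence N ≡ 518 + 779·25 = 19993 (mod 22591).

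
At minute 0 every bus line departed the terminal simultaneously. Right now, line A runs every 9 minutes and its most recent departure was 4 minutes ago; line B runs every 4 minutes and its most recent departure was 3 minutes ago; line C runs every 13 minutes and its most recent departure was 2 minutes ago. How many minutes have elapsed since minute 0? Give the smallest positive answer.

The moduli are pairwise coprime; N = 9·4·13 = 468.
N/9 = 52; 52 ≡ 7 (mod 9); 7·4 ≡ 1, so inverse 4.
N/4 = 117; 117 ≡ 1 (mod 4), inverse 1.
N/13 = 36; 36 ≡ 10 (mod 13); 10·4 ≡ 1, so inverse 4.
t ≡ 4·52·4 + 3·117·1 + 2·36·4 = 1471.
1471 mod 468 = 67.

67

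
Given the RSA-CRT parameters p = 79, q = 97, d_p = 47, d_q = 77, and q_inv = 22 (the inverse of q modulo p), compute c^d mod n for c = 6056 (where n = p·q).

2750

m₁ = c^(d_p) mod p: c ≡ 52 (mod 79), and 52^47 mod 79 = 64.
m₂ = c^(d_q) mod q: c ≡ 42 (mod 97), and 42^77 mod 97 = 34.
h = q_inv·(m₁ − m₂) mod p = 22·(64 − 34) mod 79 = 28.
m = m₂ + h·q = 34 + 28·97 = 2750.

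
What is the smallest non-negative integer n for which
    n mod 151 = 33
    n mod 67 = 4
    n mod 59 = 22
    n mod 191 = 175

109337170

The moduli are pairwise coprime; M = 151·67·59·191 = 114008473.
M/151 = 755023; 755023 ≡ 23 (mod 151); 23·46 ≡ 1, so inverse 46.
M/67 = 1701619; 1701619 ≡ 20 (mod 67); 20·57 ≡ 1, so inverse 57.
M/59 = 1932347; 1932347 ≡ 38 (mod 59); 38·14 ≡ 1, so inverse 14.
M/191 = 596903; 596903 ≡ 28 (mod 191); 28·116 ≡ 1, so inverse 116.
n ≡ 33·755023·46 + 4·1701619·57 + 22·1932347·14 + 175·596903·116 = 14246387822.
14246387822 mod 114008473 = 109337170.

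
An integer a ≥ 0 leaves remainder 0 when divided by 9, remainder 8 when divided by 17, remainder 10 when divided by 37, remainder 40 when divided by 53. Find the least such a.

The moduli are pairwise coprime; N = 9·17·37·53 = 300033.
N/9 = 33337; 33337 ≡ 1 (mod 9), inverse 1.
N/17 = 17649; 17649 ≡ 3 (mod 17); 3·6 ≡ 1, so inverse 6.
N/37 = 8109; 8109 ≡ 6 (mod 37); 6·31 ≡ 1, so inverse 31.
N/53 = 5661; 5661 ≡ 43 (mod 53); 43·37 ≡ 1, so inverse 37.
a ≡ 0·33337·1 + 8·17649·6 + 10·8109·31 + 40·5661·37 = 11739222.
11739222 mod 300033 = 37935.

37935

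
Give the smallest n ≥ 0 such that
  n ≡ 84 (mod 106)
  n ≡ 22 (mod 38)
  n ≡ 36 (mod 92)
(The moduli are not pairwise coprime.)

18528

gcd(106, 38) = 2 and 2 | (22 − 84), so the pair is consistent; merging gives n ≡ 402 (mod 2014), where 2014 = lcm(106, 38).
gcd(2014, 92) = 2 and 2 | (36 − 402), so the pair is consistent; merging gives n ≡ 18528 (mod 92644), where 92644 = lcm(2014, 92).
The solution is unique modulo lcm(106, 38, 92) = 92644.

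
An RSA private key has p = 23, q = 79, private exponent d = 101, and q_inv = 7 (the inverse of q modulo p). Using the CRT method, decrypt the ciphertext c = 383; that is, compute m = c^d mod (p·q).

166

d_p = d mod (p−1) = 101 mod 22 = 13; d_q = d mod (q−1) = 23.
m₁ = c^(d_p) mod p: c ≡ 15 (mod 23), and 15^13 mod 23 = 5.
m₂ = c^(d_q) mod q: c ≡ 67 (mod 79), and 67^23 mod 79 = 8.
h = q_inv·(m₁ − m₂) mod p = 7·(5 − 8) mod 23 = 2.
m = m₂ + h·q = 8 + 2·79 = 166.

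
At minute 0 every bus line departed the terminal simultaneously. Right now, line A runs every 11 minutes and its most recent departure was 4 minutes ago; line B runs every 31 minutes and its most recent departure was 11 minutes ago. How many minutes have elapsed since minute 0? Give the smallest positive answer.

From t ≡ 4 (mod 11) write t = 4 + 11s. Substituting into t ≡ 11 (mod 31) gives 11s ≡ 7 (mod 31), and since 11⁻¹ ≡ 17 (mod 31), s ≡ 26. Hence t ≡ 4 + 11·26 = 290 (mod 341).

290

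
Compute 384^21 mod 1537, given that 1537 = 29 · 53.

Mod 29: 384 ≡ 7; 7^21 ≡ 1 (mod 29).
Mod 53: 384 ≡ 13; 13^21 ≡ 36 (mod 53).
Combine by CRT: x ≡ 1 (mod 29), x ≡ 36 (mod 53) ⇒ x ≡ 407 (mod 1537).

407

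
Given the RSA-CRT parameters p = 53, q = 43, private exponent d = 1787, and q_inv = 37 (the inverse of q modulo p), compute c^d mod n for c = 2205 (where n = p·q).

845

d_p = d mod (p−1) = 1787 mod 52 = 19; d_q = d mod (q−1) = 23.
m₁ = c^(d_p) mod p: c ≡ 32 (mod 53), and 32^19 mod 53 = 50.
m₂ = c^(d_q) mod q: c ≡ 12 (mod 43), and 12^23 mod 43 = 28.
h = q_inv·(m₁ − m₂) mod p = 37·(50 − 28) mod 53 = 19.
m = m₂ + h·q = 28 + 19·43 = 845.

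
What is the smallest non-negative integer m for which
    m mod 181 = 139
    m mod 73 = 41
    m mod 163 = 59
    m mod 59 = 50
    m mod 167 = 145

2074250365

The moduli are pairwise coprime; N = 181·73·163·59·167 = 21220593307.
N/181 = 117240847; 117240847 ≡ 88 (mod 181); 88·72 ≡ 1, so inverse 72.
N/73 = 290693059; 290693059 ≡ 51 (mod 73); 51·63 ≡ 1, so inverse 63.
N/163 = 130187689; 130187689 ≡ 78 (mod 163); 78·23 ≡ 1, so inverse 23.
N/59 = 359671073; 359671073 ≡ 52 (mod 59); 52·42 ≡ 1, so inverse 42.
N/167 = 127069421; 127069421 ≡ 123 (mod 167); 123·148 ≡ 1, so inverse 148.
m ≡ 139·117240847·72 + 41·290693059·63 + 59·130187689·23 + 50·359671073·42 + 145·127069421·148 = 5583090290106.
5583090290106 mod 21220593307 = 2074250365.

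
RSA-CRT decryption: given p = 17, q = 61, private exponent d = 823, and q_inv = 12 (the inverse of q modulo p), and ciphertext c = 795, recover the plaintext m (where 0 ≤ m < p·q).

d_p = d mod (p−1) = 823 mod 16 = 7; d_q = d mod (q−1) = 43.
m₁ = c^(d_p) mod p: c ≡ 13 (mod 17), and 13^7 mod 17 = 4.
m₂ = c^(d_q) mod q: c ≡ 2 (mod 61), and 2^43 mod 61 = 43.
h = q_inv·(m₁ − m₂) mod p = 12·(4 − 43) mod 17 = 8.
m = m₂ + h·q = 43 + 8·61 = 531.

531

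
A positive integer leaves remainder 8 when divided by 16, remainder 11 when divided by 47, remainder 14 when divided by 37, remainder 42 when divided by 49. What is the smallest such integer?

1313144

The moduli are pairwise coprime; N = 16·47·37·49 = 1363376.
N/16 = 85211; 85211 ≡ 11 (mod 16); 11·3 ≡ 1, so inverse 3.
N/47 = 29008; 29008 ≡ 9 (mod 47); 9·21 ≡ 1, so inverse 21.
N/37 = 36848; 36848 ≡ 33 (mod 37); 33·9 ≡ 1, so inverse 9.
N/49 = 27824; 27824 ≡ 41 (mod 49); 41·6 ≡ 1, so inverse 6.
x ≡ 8·85211·3 + 11·29008·21 + 14·36848·9 + 42·27824·6 = 20400408.
20400408 mod 1363376 = 1313144.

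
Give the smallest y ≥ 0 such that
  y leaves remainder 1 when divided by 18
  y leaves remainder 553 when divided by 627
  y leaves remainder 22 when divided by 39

44443

Combine the congruences pairwise.
gcd(18, 627) = 3 and 3 | (553 − 1), so the pair is consistent; merging gives y ≡ 3061 (mod 3762), where 3762 = lcm(18, 627).
gcd(3762, 39) = 3 and 3 | (22 − 3061), so the pair is consistent; merging gives y ≡ 44443 (mod 48906), where 48906 = lcm(3762, 39).
The solution is unique modulo lcm(18, 627, 39) = 48906.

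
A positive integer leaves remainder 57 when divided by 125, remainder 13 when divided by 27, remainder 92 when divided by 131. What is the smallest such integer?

The moduli are pairwise coprime; M = 125·27·131 = 442125.
M/125 = 3537; 3537 ≡ 37 (mod 125); 37·98 ≡ 1, so inverse 98.
M/27 = 16375; 16375 ≡ 13 (mod 27); 13·25 ≡ 1, so inverse 25.
M/131 = 3375; 3375 ≡ 100 (mod 131); 100·38 ≡ 1, so inverse 38.
N ≡ 57·3537·98 + 13·16375·25 + 92·3375·38 = 36878557.
36878557 mod 442125 = 182182.

182182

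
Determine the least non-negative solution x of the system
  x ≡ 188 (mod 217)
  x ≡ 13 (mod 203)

622

gcd(217, 203) = 7 and 7 | (13 − 188), so the pair is consistent; merging gives x ≡ 622 (mod 6293), where 6293 = lcm(217, 203).
The solution is unique modulo lcm(217, 203) = 6293.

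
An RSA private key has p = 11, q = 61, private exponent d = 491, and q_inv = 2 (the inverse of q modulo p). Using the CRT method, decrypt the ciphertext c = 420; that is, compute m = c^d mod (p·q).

d_p = d mod (p−1) = 491 mod 10 = 1; d_q = d mod (q−1) = 11.
m₁ = c^(d_p) mod p: c ≡ 2 (mod 11), and 2^1 mod 11 = 2.
m₂ = c^(d_q) mod q: c ≡ 54 (mod 61), and 54^11 mod 61 = 30.
h = q_inv·(m₁ − m₂) mod p = 2·(2 − 30) mod 11 = 10.
m = m₂ + h·q = 30 + 10·61 = 640.

640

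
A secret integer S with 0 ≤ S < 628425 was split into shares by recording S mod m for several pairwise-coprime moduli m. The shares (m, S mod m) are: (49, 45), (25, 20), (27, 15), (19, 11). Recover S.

The moduli are pairwise coprime; N = 49·25·27·19 = 628425.
N/49 = 12825; 12825 ≡ 36 (mod 49); 36·15 ≡ 1, so inverse 15.
N/25 = 25137; 25137 ≡ 12 (mod 25); 12·23 ≡ 1, so inverse 23.
N/27 = 23275; 23275 ≡ 1 (mod 27), inverse 1.
N/19 = 33075; 33075 ≡ 15 (mod 19); 15·14 ≡ 1, so inverse 14.
S ≡ 45·12825·15 + 20·25137·23 + 15·23275·1 + 11·33075·14 = 25662570.
25662570 mod 628425 = 525570.

525570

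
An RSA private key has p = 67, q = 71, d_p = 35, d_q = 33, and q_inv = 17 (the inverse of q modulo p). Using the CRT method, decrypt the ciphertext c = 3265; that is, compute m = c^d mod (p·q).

m₁ = c^(d_p) mod p: c ≡ 49 (mod 67), and 49^35 mod 67 = 56.
m₂ = c^(d_q) mod q: c ≡ 70 (mod 71), and 70^33 mod 71 = 70.
h = q_inv·(m₁ − m₂) mod p = 17·(56 − 70) mod 67 = 30.
m = m₂ + h·q = 70 + 30·71 = 2200.

2200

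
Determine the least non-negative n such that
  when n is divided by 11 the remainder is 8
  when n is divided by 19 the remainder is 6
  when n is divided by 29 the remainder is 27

Combine the congruences pairwise.
From n ≡ 8 (mod 11) write n = 8 + 11t. Substituting into n ≡ 6 (mod 19) gives 11t ≡ 17 (mod 19), and since 11⁻¹ ≡ 7 (mod 19), t ≡ 5. Hence n ≡ 8 + 11·5 = 63 (mod 209).
From n ≡ 63 (mod 209) write n = 63 + 209t. Substituting into n ≡ 27 (mod 29) gives 209t ≡ 22 (mod 29), and since 6⁻¹ ≡ 5 (mod 29), t ≡ 23. Hence n ≡ 63 + 209·23 = 4870 (mod 6061).

4870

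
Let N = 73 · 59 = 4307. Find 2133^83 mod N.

1716

Mod 73: 2133 ≡ 16; by Fermat, exponent reduces to 83 mod 72 = 11; 16^11 ≡ 37 (mod 73).
Mod 59: 2133 ≡ 9; by Fermat, exponent reduces to 83 mod 58 = 25; 9^25 ≡ 5 (mod 59).
Combine by CRT: x ≡ 37 (mod 73), x ≡ 5 (mod 59) ⇒ x ≡ 1716 (mod 4307).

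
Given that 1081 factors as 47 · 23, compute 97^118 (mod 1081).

591

Mod 47: 97 ≡ 3; by Fermat, exponent reduces to 118 mod 46 = 26; 3^26 ≡ 27 (mod 47).
Mod 23: 97 ≡ 5; by Fermat, exponent reduces to 118 mod 22 = 8; 5^8 ≡ 16 (mod 23).
Combine by CRT: x ≡ 27 (mod 47), x ≡ 16 (mod 23) ⇒ x ≡ 591 (mod 1081).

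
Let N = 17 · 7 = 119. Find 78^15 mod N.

29

Mod 17: 78 ≡ 10; 10^15 ≡ 12 (mod 17).
Mod 7: 78 ≡ 1; by Fermat, exponent reduces to 15 mod 6 = 3; 1^3 ≡ 1 (mod 7).
Combine by CRT: x ≡ 12 (mod 17), x ≡ 1 (mod 7) ⇒ x ≡ 29 (mod 119).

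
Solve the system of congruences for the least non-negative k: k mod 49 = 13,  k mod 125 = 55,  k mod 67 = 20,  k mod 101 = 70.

33012930

Combine the congruences pairwise.
From k ≡ 13 (mod 49) write k = 13 + 49t. Substituting into k ≡ 55 (mod 125) gives 49t ≡ 42 (mod 125), and since 49⁻¹ ≡ 74 (mod 125), t ≡ 108. Hence k ≡ 13 + 49·108 = 5305 (mod 6125).
From k ≡ 5305 (mod 6125) write k = 5305 + 6125t. Substituting into k ≡ 20 (mod 67) gives 6125t ≡ 8 (mod 67), and since 28⁻¹ ≡ 12 (mod 67), t ≡ 29. Hence k ≡ 5305 + 6125·29 = 182930 (mod 410375).
From k ≡ 182930 (mod 410375) write k = 182930 + 410375t. Substituting into k ≡ 70 (mod 101) gives 410375t ≡ 51 (mod 101), and since 12⁻¹ ≡ 59 (mod 101), t ≡ 80. Hence k ≡ 182930 + 410375·80 = 33012930 (mod 41447875).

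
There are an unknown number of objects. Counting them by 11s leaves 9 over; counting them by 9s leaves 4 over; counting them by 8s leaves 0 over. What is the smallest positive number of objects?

The moduli are pairwise coprime; M = 11·9·8 = 792.
M/11 = 72; 72 ≡ 6 (mod 11); 6·2 ≡ 1, so inverse 2.
M/9 = 88; 88 ≡ 7 (mod 9); 7·4 ≡ 1, so inverse 4.
M/8 = 99; 99 ≡ 3 (mod 8); 3·3 ≡ 1, so inverse 3.
N ≡ 9·72·2 + 4·88·4 + 0·99·3 = 2704.
2704 mod 792 = 328.

328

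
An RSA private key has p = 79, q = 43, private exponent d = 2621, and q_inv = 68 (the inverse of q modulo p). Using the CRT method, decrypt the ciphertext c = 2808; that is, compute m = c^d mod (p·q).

d_p = d mod (p−1) = 2621 mod 78 = 47; d_q = d mod (q−1) = 17.
m₁ = c^(d_p) mod p: c ≡ 43 (mod 79), and 43^47 mod 79 = 70.
m₂ = c^(d_q) mod q: c ≡ 13 (mod 43), and 13^17 mod 43 = 24.
h = q_inv·(m₁ − m₂) mod p = 68·(70 − 24) mod 79 = 47.
m = m₂ + h·q = 24 + 47·43 = 2045.

2045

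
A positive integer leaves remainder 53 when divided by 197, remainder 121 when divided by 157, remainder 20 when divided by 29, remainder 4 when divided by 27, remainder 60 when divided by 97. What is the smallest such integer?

Combine the congruences pairwise.
From N ≡ 53 (mod 197) write N = 53 + 197t. Substituting into N ≡ 121 (mod 157) gives 197t ≡ 68 (mod 157), and since 40⁻¹ ≡ 106 (mod 157), t ≡ 143. Hence N ≡ 53 + 197·143 = 28224 (mod 30929).
From N ≡ 28224 (mod 30929) write N = 28224 + 30929t. Substituting into N ≡ 20 (mod 29) gives 30929t ≡ 13 (mod 29), and since 15⁻¹ ≡ 2 (mod 29), t ≡ 26. Hence N ≡ 28224 + 30929·26 = 832378 (mod 896941).
From N ≡ 832378 (mod 896941) write N = 832378 + 896941t. Substituting into N ≡ 4 (mod 27) gives 896941t ≡ 9 (mod 27), and since 1⁻¹ ≡ 1 (mod 27), t ≡ 9. Hence N ≡ 832378 + 896941·9 = 8904847 (mod 24217407).
From N ≡ 8904847 (mod 24217407) write N = 8904847 + 24217407t. Substituting into N ≡ 60 (mod 97) gives 24217407t ≡ 7 (mod 97), and since 96⁻¹ ≡ 96 (mod 97), t ≡ 90. Hence N ≡ 8904847 + 24217407·90 = 2188471477 (mod 2349088479).

2188471477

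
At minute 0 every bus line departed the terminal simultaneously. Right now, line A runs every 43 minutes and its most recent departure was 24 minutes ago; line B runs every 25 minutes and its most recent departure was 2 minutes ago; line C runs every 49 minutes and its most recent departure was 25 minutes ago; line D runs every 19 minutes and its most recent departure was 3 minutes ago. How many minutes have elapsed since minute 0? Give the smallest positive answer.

The moduli are pairwise coprime; N = 43·25·49·19 = 1000825.
N/43 = 23275; 23275 ≡ 12 (mod 43); 12·18 ≡ 1, so inverse 18.
N/25 = 40033; 40033 ≡ 8 (mod 25); 8·22 ≡ 1, so inverse 22.
N/49 = 20425; 20425 ≡ 41 (mod 49); 41·6 ≡ 1, so inverse 6.
N/19 = 52675; 52675 ≡ 7 (mod 19); 7·11 ≡ 1, so inverse 11.
t ≡ 24·23275·18 + 2·40033·22 + 25·20425·6 + 3·52675·11 = 16618277.
16618277 mod 1000825 = 605077.

605077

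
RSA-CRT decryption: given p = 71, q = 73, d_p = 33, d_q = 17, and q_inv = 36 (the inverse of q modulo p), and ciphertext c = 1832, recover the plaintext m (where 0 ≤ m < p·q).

1516

m₁ = c^(d_p) mod p: c ≡ 57 (mod 71), and 57^33 mod 71 = 25.
m₂ = c^(d_q) mod q: c ≡ 7 (mod 73), and 7^17 mod 73 = 56.
h = q_inv·(m₁ − m₂) mod p = 36·(25 − 56) mod 71 = 20.
m = m₂ + h·q = 56 + 20·73 = 1516.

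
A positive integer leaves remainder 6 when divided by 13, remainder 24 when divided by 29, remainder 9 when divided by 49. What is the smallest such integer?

From a ≡ 6 (mod 13) write a = 6 + 13t. Substituting into a ≡ 24 (mod 29) gives 13t ≡ 18 (mod 29), and since 13⁻¹ ≡ 9 (mod 29), t ≡ 17. Hence a ≡ 6 + 13·17 = 227 (mod 377).
From a ≡ 227 (mod 377) write a = 227 + 377t. Substituting into a ≡ 9 (mod 49) gives 377t ≡ 27 (mod 49), and since 34⁻¹ ≡ 13 (mod 49), t ≡ 8. Hence a ≡ 227 + 377·8 = 3243 (mod 18473).

3243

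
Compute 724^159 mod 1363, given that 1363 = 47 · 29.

492

Mod 47: 724 ≡ 19; by Fermat, exponent reduces to 159 mod 46 = 21; 19^21 ≡ 22 (mod 47).
Mod 29: 724 ≡ 28; by Fermat, exponent reduces to 159 mod 28 = 19; 28^19 ≡ 28 (mod 29).
Combine by CRT: x ≡ 22 (mod 47), x ≡ 28 (mod 29) ⇒ x ≡ 492 (mod 1363).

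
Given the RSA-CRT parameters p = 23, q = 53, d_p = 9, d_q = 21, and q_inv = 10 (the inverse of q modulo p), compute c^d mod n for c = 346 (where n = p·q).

967

m₁ = c^(d_p) mod p: c ≡ 1 (mod 23), and 1^9 mod 23 = 1.
m₂ = c^(d_q) mod q: c ≡ 28 (mod 53), and 28^21 mod 53 = 13.
h = q_inv·(m₁ − m₂) mod p = 10·(1 − 13) mod 23 = 18.
m = m₂ + h·q = 13 + 18·53 = 967.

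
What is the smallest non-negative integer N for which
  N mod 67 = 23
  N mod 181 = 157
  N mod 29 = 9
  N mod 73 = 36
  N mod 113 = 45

The moduli are pairwise coprime; M = 67·181·29·73·113 = 2901033067.
M/67 = 43299001; 43299001 ≡ 50 (mod 67); 50·63 ≡ 1, so inverse 63.
M/181 = 16027807; 16027807 ≡ 76 (mod 181); 76·131 ≡ 1, so inverse 131.
M/29 = 100035623; 100035623 ≡ 7 (mod 29); 7·25 ≡ 1, so inverse 25.
M/73 = 39740179; 39740179 ≡ 1 (mod 73), inverse 1.
M/113 = 25672859; 25672859 ≡ 50 (mod 113); 50·52 ≡ 1, so inverse 52.
N ≡ 23·43299001·63 + 157·16027807·131 + 9·100035623·25 + 36·39740179·1 + 45·25672859·52 = 476397310697.
476397310697 mod 2901033067 = 627887709.

627887709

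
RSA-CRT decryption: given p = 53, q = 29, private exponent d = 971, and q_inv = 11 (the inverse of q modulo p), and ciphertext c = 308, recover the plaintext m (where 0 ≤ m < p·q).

d_p = d mod (p−1) = 971 mod 52 = 35; d_q = d mod (q−1) = 19.
m₁ = c^(d_p) mod p: c ≡ 43 (mod 53), and 43^35 mod 53 = 25.
m₂ = c^(d_q) mod q: c ≡ 18 (mod 29), and 18^19 mod 29 = 14.
h = q_inv·(m₁ − m₂) mod p = 11·(25 − 14) mod 53 = 15.
m = m₂ + h·q = 14 + 15·29 = 449.

449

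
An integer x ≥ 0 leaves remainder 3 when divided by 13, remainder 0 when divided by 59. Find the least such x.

From x ≡ 3 (mod 13) write x = 3 + 13t. Substituting into x ≡ 0 (mod 59) gives 13t ≡ 56 (mod 59), and since 13⁻¹ ≡ 50 (mod 59), t ≡ 27. Hence x ≡ 3 + 13·27 = 354 (mod 767).

354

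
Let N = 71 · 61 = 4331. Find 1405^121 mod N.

978

Mod 71: 1405 ≡ 56; by Fermat, exponent reduces to 121 mod 70 = 51; 56^51 ≡ 55 (mod 71).
Mod 61: 1405 ≡ 2; by Fermat, exponent reduces to 121 mod 60 = 1; 2^1 ≡ 2 (mod 61).
Combine by CRT: x ≡ 55 (mod 71), x ≡ 2 (mod 61) ⇒ x ≡ 978 (mod 4331).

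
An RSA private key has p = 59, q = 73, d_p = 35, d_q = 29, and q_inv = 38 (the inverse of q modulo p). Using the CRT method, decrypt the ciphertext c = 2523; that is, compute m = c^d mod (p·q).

4086

m₁ = c^(d_p) mod p: c ≡ 45 (mod 59), and 45^35 mod 59 = 15.
m₂ = c^(d_q) mod q: c ≡ 41 (mod 73), and 41^29 mod 73 = 71.
h = q_inv·(m₁ − m₂) mod p = 38·(15 − 71) mod 59 = 55.
m = m₂ + h·q = 71 + 55·73 = 4086.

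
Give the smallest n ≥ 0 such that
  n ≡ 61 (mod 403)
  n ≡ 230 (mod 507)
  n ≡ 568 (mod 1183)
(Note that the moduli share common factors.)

5300

Combine the congruences pairwise.
gcd(403, 507) = 13 and 13 | (230 − 61), so the pair is consistent; merging gives n ≡ 5300 (mod 15717), where 15717 = lcm(403, 507).
gcd(15717, 1183) = 169 and 169 | (568 − 5300), so the pair is consistent; merging gives n ≡ 5300 (mod 110019), where 110019 = lcm(15717, 1183).
The solution is unique modulo lcm(403, 507, 1183) = 110019.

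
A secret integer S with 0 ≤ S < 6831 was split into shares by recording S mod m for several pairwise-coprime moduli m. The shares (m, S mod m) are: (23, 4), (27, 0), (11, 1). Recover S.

4995

Combine the congruences pairwise.
From S ≡ 4 (mod 23) write S = 4 + 23t. Substituting into S ≡ 0 (mod 27) gives 23t ≡ 23 (mod 27), and since 23⁻¹ ≡ 20 (mod 27), t ≡ 1. Hence S ≡ 4 + 23·1 = 27 (mod 621).
From S ≡ 27 (mod 621) write S = 27 + 621t. Substituting into S ≡ 1 (mod 11) gives 621t ≡ 7 (mod 11), and since 5⁻¹ ≡ 9 (mod 11), t ≡ 8. Hence S ≡ 27 + 621·8 = 4995 (mod 6831).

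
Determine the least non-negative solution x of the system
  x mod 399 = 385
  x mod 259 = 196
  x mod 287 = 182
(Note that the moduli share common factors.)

37492

gcd(399, 259) = 7 and 7 | (196 − 385), so the pair is consistent; merging gives x ≡ 7966 (mod 14763), where 14763 = lcm(399, 259).
gcd(14763, 287) = 7 and 7 | (182 − 7966), so the pair is consistent; merging gives x ≡ 37492 (mod 605283), where 605283 = lcm(14763, 287).
The solution is unique modulo lcm(399, 259, 287) = 605283.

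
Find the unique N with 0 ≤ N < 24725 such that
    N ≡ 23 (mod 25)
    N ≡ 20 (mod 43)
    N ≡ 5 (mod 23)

From N ≡ 23 (mod 25) write N = 23 + 25t. Substituting into N ≡ 20 (mod 43) gives 25t ≡ 40 (mod 43), and since 25⁻¹ ≡ 31 (mod 43), t ≡ 36. Hence N ≡ 23 + 25·36 = 923 (mod 1075).
From N ≡ 923 (mod 1075) write N = 923 + 1075t. Substituting into N ≡ 5 (mod 23) gives 1075t ≡ 2 (mod 23), and since 17⁻¹ ≡ 19 (mod 23), t ≡ 15. Hence N ≡ 923 + 1075·15 = 17048 (mod 24725).

17048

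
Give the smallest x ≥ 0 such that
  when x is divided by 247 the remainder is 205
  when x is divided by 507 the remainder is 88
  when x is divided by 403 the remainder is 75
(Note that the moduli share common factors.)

gcd(247, 507) = 13 and 13 | (88 − 205), so the pair is consistent; merging gives x ≡ 4651 (mod 9633), where 9633 = lcm(247, 507).
gcd(9633, 403) = 13 and 13 | (75 − 4651), so the pair is consistent; merging gives x ≡ 139513 (mod 298623), where 298623 = lcm(9633, 403).
The solution is unique modulo lcm(247, 507, 403) = 298623.

139513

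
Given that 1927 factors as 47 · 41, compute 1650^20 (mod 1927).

Mod 47: 1650 ≡ 5; 5^20 ≡ 3 (mod 47).
Mod 41: 1650 ≡ 10; 10^20 ≡ 1 (mod 41).
Combine by CRT: x ≡ 3 (mod 47), x ≡ 1 (mod 41) ⇒ x ≡ 1272 (mod 1927).

1272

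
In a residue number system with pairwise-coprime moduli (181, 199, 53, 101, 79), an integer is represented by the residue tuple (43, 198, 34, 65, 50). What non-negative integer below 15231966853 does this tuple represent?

The moduli are pairwise coprime; N = 181·199·53·101·79 = 15231966853.
N/181 = 84154513; 84154513 ≡ 11 (mod 181); 11·33 ≡ 1, so inverse 33.
N/199 = 76542547; 76542547 ≡ 182 (mod 199); 182·117 ≡ 1, so inverse 117.
N/53 = 287395601; 287395601 ≡ 27 (mod 53); 27·2 ≡ 1, so inverse 2.
N/101 = 150811553; 150811553 ≡ 70 (mod 101); 70·13 ≡ 1, so inverse 13.
N/79 = 192809707; 192809707 ≡ 16 (mod 79); 16·5 ≡ 1, so inverse 5.
x ≡ 43·84154513·33 + 198·76542547·117 + 34·287395601·2 + 65·150811553·13 + 50·192809707·5 = 2087780987652.
2087780987652 mod 15231966853 = 1001528791.

1001528791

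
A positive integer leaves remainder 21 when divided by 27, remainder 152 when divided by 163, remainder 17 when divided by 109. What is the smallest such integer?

115230

The moduli are pairwise coprime; N = 27·163·109 = 479709.
N/27 = 17767; 17767 ≡ 1 (mod 27), inverse 1.
N/163 = 2943; 2943 ≡ 9 (mod 163); 9·145 ≡ 1, so inverse 145.
N/109 = 4401; 4401 ≡ 41 (mod 109); 41·8 ≡ 1, so inverse 8.
x ≡ 21·17767·1 + 152·2943·145 + 17·4401·8 = 65835363.
65835363 mod 479709 = 115230.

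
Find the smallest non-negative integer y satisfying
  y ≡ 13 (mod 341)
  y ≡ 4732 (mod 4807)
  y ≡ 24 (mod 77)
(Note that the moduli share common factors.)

956518

gcd(341, 4807) = 11 and 11 | (4732 − 13), so the pair is consistent; merging gives y ≡ 62416 (mod 149017), where 149017 = lcm(341, 4807).
gcd(149017, 77) = 11 and 11 | (24 − 62416), so the pair is consistent; merging gives y ≡ 956518 (mod 1043119), where 1043119 = lcm(149017, 77).
The solution is unique modulo lcm(341, 4807, 77) = 1043119.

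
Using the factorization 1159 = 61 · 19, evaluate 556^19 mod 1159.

Mod 61: 556 ≡ 7; 7^19 ≡ 59 (mod 61).
Mod 19: 556 ≡ 5; by Fermat, exponent reduces to 19 mod 18 = 1; 5^1 ≡ 5 (mod 19).
Combine by CRT: x ≡ 59 (mod 61), x ≡ 5 (mod 19) ⇒ x ≡ 974 (mod 1159).

974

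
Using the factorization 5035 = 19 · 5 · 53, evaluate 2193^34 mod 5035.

3184

Mod 19: 2193 ≡ 8; by Fermat, exponent reduces to 34 mod 18 = 16; 8^16 ≡ 11 (mod 19).
Mod 5: 2193 ≡ 3; by Fermat, exponent reduces to 34 mod 4 = 2; 3^2 ≡ 4 (mod 5).
Mod 53: 2193 ≡ 20; 20^34 ≡ 4 (mod 53).
Combine by CRT: x ≡ 11 (mod 19), x ≡ 4 (mod 5), x ≡ 4 (mod 53) ⇒ x ≡ 3184 (mod 5035).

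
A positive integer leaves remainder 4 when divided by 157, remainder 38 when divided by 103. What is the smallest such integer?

15076

From N ≡ 4 (mod 157) write N = 4 + 157t. Substituting into N ≡ 38 (mod 103) gives 157t ≡ 34 (mod 103), and since 54⁻¹ ≡ 21 (mod 103), t ≡ 96. Hence N ≡ 4 + 157·96 = 15076 (mod 16171).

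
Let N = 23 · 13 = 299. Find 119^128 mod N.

100

Mod 23: 119 ≡ 4; by Fermat, exponent reduces to 128 mod 22 = 18; 4^18 ≡ 8 (mod 23).
Mod 13: 119 ≡ 2; by Fermat, exponent reduces to 128 mod 12 = 8; 2^8 ≡ 9 (mod 13).
Combine by CRT: x ≡ 8 (mod 23), x ≡ 9 (mod 13) ⇒ x ≡ 100 (mod 299).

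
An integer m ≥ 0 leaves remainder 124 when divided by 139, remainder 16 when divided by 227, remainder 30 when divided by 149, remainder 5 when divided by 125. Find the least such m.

189308255

From m ≡ 124 (mod 139) write m = 124 + 139t. Substituting into m ≡ 16 (mod 227) gives 139t ≡ 119 (mod 227), and since 139⁻¹ ≡ 49 (mod 227), t ≡ 156. Hence m ≡ 124 + 139·156 = 21808 (mod 31553).
From m ≡ 21808 (mod 31553) write m = 21808 + 31553t. Substituting into m ≡ 30 (mod 149) gives 31553t ≡ 125 (mod 149), and since 114⁻¹ ≡ 17 (mod 149), t ≡ 39. Hence m ≡ 21808 + 31553·39 = 1252375 (mod 4701397).
From m ≡ 1252375 (mod 4701397) write m = 1252375 + 4701397t. Substituting into m ≡ 5 (mod 125) gives 4701397t ≡ 5 (mod 125), and since 22⁻¹ ≡ 108 (mod 125), t ≡ 40. Hence m ≡ 1252375 + 4701397·40 = 189308255 (mod 587674625).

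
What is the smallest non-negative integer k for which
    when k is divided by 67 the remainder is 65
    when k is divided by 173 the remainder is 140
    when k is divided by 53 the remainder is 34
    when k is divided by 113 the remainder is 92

34163834

Combine the congruences pairwise.
From k ≡ 65 (mod 67) write k = 65 + 67t. Substituting into k ≡ 140 (mod 173) gives 67t ≡ 75 (mod 173), and since 67⁻¹ ≡ 31 (mod 173), t ≡ 76. Hence k ≡ 65 + 67·76 = 5157 (mod 11591).
From k ≡ 5157 (mod 11591) write k = 5157 + 11591t. Substituting into k ≡ 34 (mod 53) gives 11591t ≡ 18 (mod 53), and since 37⁻¹ ≡ 43 (mod 53), t ≡ 32. Hence k ≡ 5157 + 11591·32 = 376069 (mod 614323).
From k ≡ 376069 (mod 614323) write k = 376069 + 614323t. Substituting into k ≡ 92 (mod 113) gives 614323t ≡ 87 (mod 113), and since 55⁻¹ ≡ 37 (mod 113), t ≡ 55. Hence k ≡ 376069 + 614323·55 = 34163834 (mod 69418499).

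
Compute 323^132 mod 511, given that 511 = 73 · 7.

155

Mod 73: 323 ≡ 31; by Fermat, exponent reduces to 132 mod 72 = 60; 31^60 ≡ 9 (mod 73).
Mod 7: 323 ≡ 1; since 6 | 132, by Fermat 1^132 ≡ 1 (mod 7).
Combine by CRT: x ≡ 9 (mod 73), x ≡ 1 (mod 7) ⇒ x ≡ 155 (mod 511).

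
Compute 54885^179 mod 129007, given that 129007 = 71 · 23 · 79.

97357

Mod 71: 54885 ≡ 2; by Fermat, exponent reduces to 179 mod 70 = 39; 2^39 ≡ 16 (mod 71).
Mod 23: 54885 ≡ 7; by Fermat, exponent reduces to 179 mod 22 = 3; 7^3 ≡ 21 (mod 23).
Mod 79: 54885 ≡ 59; by Fermat, exponent reduces to 179 mod 78 = 23; 59^23 ≡ 29 (mod 79).
Combine by CRT: x ≡ 16 (mod 71), x ≡ 21 (mod 23), x ≡ 29 (mod 79) ⇒ x ≡ 97357 (mod 129007).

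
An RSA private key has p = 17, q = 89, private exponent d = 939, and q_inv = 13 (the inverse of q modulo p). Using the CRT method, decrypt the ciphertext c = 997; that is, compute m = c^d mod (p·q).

d_p = d mod (p−1) = 939 mod 16 = 11; d_q = d mod (q−1) = 59.
m₁ = c^(d_p) mod p: c ≡ 11 (mod 17), and 11^11 mod 17 = 12.
m₂ = c^(d_q) mod q: c ≡ 18 (mod 89), and 18^59 mod 89 = 17.
h = q_inv·(m₁ − m₂) mod p = 13·(12 − 17) mod 17 = 3.
m = m₂ + h·q = 17 + 3·89 = 284.

284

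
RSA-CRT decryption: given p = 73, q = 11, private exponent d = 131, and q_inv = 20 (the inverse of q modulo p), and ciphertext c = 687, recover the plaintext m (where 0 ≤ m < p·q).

d_p = d mod (p−1) = 131 mod 72 = 59; d_q = d mod (q−1) = 1.
m₁ = c^(d_p) mod p: c ≡ 30 (mod 73), and 30^59 mod 73 = 17.
m₂ = c^(d_q) mod q: c ≡ 5 (mod 11), and 5^1 mod 11 = 5.
h = q_inv·(m₁ − m₂) mod p = 20·(17 − 5) mod 73 = 21.
m = m₂ + h·q = 5 + 21·11 = 236.

236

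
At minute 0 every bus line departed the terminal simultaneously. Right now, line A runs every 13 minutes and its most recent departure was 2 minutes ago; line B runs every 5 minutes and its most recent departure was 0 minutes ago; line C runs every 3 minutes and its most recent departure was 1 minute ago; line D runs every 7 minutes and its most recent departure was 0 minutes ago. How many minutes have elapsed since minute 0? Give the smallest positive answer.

The moduli are pairwise coprime; N = 13·5·3·7 = 1365.
N/13 = 105; 105 ≡ 1 (mod 13), inverse 1.
N/5 = 273; 273 ≡ 3 (mod 5); 3·2 ≡ 1, so inverse 2.
N/3 = 455; 455 ≡ 2 (mod 3); 2·2 ≡ 1, so inverse 2.
N/7 = 195; 195 ≡ 6 (mod 7); 6·6 ≡ 1, so inverse 6.
t ≡ 2·105·1 + 0·273·2 + 1·455·2 + 0·195·6 = 1120.
1120 mod 1365 = 1120.

1120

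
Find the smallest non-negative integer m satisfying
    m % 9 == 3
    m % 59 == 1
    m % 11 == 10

2892

Combine the congruences pairwise.
From m ≡ 3 (mod 9) write m = 3 + 9t. Substituting into m ≡ 1 (mod 59) gives 9t ≡ 57 (mod 59), and since 9⁻¹ ≡ 46 (mod 59), t ≡ 26. Hence m ≡ 3 + 9·26 = 237 (mod 531).
From m ≡ 237 (mod 531) write m = 237 + 531t. Substituting into m ≡ 10 (mod 11) gives 531t ≡ 4 (mod 11), and since 3⁻¹ ≡ 4 (mod 11), t ≡ 5. Hence m ≡ 237 + 531·5 = 2892 (mod 5841).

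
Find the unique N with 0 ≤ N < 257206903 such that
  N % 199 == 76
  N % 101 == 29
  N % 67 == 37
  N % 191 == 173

94421596

The moduli are pairwise coprime; M = 199·101·67·191 = 257206903.
M/199 = 1292497; 1292497 ≡ 191 (mod 199); 191·174 ≡ 1, so inverse 174.
M/101 = 2546603; 2546603 ≡ 90 (mod 101); 90·55 ≡ 1, so inverse 55.
M/67 = 3838909; 3838909 ≡ 10 (mod 67); 10·47 ≡ 1, so inverse 47.
M/191 = 1346633; 1346633 ≡ 83 (mod 191); 83·168 ≡ 1, so inverse 168.
N ≡ 76·1292497·174 + 29·2546603·55 + 37·3838909·47 + 173·1346633·168 = 66968216376.
66968216376 mod 257206903 = 94421596.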